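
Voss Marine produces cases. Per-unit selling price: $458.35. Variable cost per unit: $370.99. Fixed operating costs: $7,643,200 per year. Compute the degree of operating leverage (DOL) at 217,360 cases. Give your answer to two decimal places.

At 217,360 units, contribution = 217,360 × $87.36 = $18,988,569.60.
Operating income = contribution − fixed costs = $18,988,569.60 − $7,643,200 = $11,345,369.60.
So DOL = total CM / EBIT = $18,988,569.60 / $11,345,369.60 = 1.6737.

1.67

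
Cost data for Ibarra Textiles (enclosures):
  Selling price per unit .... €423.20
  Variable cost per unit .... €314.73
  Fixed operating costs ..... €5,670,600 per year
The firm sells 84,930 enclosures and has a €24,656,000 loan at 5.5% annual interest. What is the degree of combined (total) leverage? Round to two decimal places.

Total contribution margin = 84,930 × €108.47 = €9,212,357.10.
Subtracting fixed costs: EBIT = €9,212,357.10 − €5,670,600 = €3,541,757.10. Interest = €1,356,080.00, so EBIT − I = €2,185,677.10.
DCL = contribution ÷ (EBIT − I) = €9,212,357.10 ÷ €2,185,677.10 = 4.2149.

4.21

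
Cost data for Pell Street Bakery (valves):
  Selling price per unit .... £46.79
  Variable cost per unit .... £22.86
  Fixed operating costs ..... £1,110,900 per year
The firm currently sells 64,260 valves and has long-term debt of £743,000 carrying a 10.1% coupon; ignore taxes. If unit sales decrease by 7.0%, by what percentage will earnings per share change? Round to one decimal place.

-30.6%

Contribution at this volume is 64,260 × £23.93 = £1,537,741.80.
Subtracting fixed costs: EBIT = £1,537,741.80 − £1,110,900 = £426,841.80.
Interest = £75,043.00, so EBIT − I = £351,798.80.
DCL = total CM / (EBIT − I) = £1,537,741.80 / £351,798.80 = 4.3711.
EPS therefore changes by 4.3711 × (-7.0%) = -30.6%.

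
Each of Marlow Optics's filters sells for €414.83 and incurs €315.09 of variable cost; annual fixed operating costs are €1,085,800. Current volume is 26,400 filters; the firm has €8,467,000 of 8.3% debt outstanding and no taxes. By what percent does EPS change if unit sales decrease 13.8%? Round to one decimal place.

-43.0%

Total contribution margin = 26,400 × €99.74 = €2,633,136.00.
Subtracting fixed costs: EBIT = €2,633,136.00 − €1,085,800 = €1,547,336.00.
After interest of €702,761.00, pre-tax earnings = €844,575.00.
DCL = total CM / (EBIT − I) = €2,633,136.00 / €844,575.00 = 3.1177.
EPS therefore changes by 3.1177 × (-13.8%) = -43.0%.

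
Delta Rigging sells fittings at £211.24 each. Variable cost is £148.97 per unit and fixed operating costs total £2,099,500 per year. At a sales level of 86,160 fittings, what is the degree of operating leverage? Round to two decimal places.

At 86,160 units, contribution = 86,160 × £62.27 = £5,365,183.20.
EBIT = £5,365,183.20 − £2,099,500 = £3,265,683.20.
DOL = contribution ÷ EBIT = £5,365,183.20 ÷ £3,265,683.20 = 1.6429.

1.64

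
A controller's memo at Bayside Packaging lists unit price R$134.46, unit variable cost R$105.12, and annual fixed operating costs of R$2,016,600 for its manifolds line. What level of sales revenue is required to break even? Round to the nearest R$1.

Contribution margin per unit = R$134.46 − R$105.12 = R$29.34, a CM ratio of R$29.34 ÷ R$134.46 = 0.2182.
Break-even sales = FC ÷ CM ratio = R$2,016,600 × R$134.46 / R$29.34 = R$9,241,719.

R$9,241,719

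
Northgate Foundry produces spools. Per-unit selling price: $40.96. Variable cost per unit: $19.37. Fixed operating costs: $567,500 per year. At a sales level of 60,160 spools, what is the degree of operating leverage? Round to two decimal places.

1.78

Total contribution margin = 60,160 × $21.59 = $1,298,854.40.
Subtracting fixed costs: EBIT = $1,298,854.40 − $567,500 = $731,354.40.
So DOL = total CM / EBIT = $1,298,854.40 / $731,354.40 = 1.7760.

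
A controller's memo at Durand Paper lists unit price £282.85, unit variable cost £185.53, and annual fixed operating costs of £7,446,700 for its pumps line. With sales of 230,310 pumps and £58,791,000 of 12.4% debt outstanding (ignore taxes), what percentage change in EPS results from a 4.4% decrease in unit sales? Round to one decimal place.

Contribution at this volume is 230,310 × £97.32 = £22,413,769.20.
Subtracting fixed costs: EBIT = £22,413,769.20 − £7,446,700 = £14,967,069.20.
Interest = £7,290,084.00, so EBIT − I = £7,676,985.20.
Degree of combined leverage = contribution ÷ (EBIT − I) = £22,413,769.20 ÷ £7,676,985.20 = 2.9196.
EPS therefore changes by 2.9196 × (-4.4%) = -12.8%.

-12.8%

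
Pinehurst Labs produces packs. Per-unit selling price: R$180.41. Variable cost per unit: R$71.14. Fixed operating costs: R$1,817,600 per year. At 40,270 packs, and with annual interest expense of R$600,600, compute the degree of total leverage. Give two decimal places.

2.22

At 40,270 units, contribution = 40,270 × R$109.27 = R$4,400,302.90.
Operating income = contribution − fixed costs = R$4,400,302.90 − R$1,817,600 = R$2,582,702.90. Interest = R$600,600.00.
DOL = R$4,400,302.90 ÷ R$2,582,702.90 = 1.7038; DFL = R$2,582,702.90 ÷ R$1,982,102.90 = 1.3030.
DCL = DOL × DFL = 1.7038 × 1.3030 = 2.2201.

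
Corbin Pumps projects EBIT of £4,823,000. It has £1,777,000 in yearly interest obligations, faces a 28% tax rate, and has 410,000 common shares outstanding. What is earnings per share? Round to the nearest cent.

Interest = £1,777,000.00, so EBT = £4,823,000 − £1,777,000.00 = £3,046,000.00.
Net income = £3,046,000.00 × (1 − 0.28) = £2,193,120.00.
Per share: £2,193,120.00 / 410,000 shares = £5.35.

£5.35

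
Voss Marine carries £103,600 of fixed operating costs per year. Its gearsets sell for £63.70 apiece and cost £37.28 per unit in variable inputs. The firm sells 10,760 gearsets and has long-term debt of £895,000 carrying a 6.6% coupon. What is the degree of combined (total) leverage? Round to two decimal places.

2.34

Contribution at this volume is 10,760 × £26.42 = £284,279.20.
Subtracting fixed costs: EBIT = £284,279.20 − £103,600 = £180,679.20. Interest = £59,070.00, so EBIT − I = £121,609.20.
DCL = contribution ÷ (EBIT − I) = £284,279.20 ÷ £121,609.20 = 2.3376.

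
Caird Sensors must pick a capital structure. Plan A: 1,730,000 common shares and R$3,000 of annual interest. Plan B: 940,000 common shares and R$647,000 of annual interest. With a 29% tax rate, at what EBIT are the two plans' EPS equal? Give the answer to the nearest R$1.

Set EPS_A = EPS_B: (EBIT − R$3,000)(1 − 0.29) ÷ 1,730,000 = (EBIT − R$647,000)(1 − 0.29) ÷ 940,000.
The (1 − t) factor cancels: (EBIT − 3,000) × 940,000 = (EBIT − 647,000) × 1,730,000.
Solving, EBIT = (647,000·1,730,000 − 3,000·940,000) / (1,730,000 − 940,000) = 1,116,490,000,000 / 790,000 = 1,413,278.48.

R$1,413,278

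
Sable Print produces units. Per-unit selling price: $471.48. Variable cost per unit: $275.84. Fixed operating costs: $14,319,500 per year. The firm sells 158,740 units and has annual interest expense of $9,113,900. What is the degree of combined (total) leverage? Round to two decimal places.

At 158,740 units, contribution = 158,740 × $195.64 = $31,055,893.60.
Subtracting fixed costs: EBIT = $31,055,893.60 − $14,319,500 = $16,736,393.60. Interest = $9,113,900.00.
DOL = $31,055,893.60 ÷ $16,736,393.60 = 1.8556; DFL = $16,736,393.60 ÷ $7,622,493.60 = 2.1957.
DCL = DOL × DFL = 1.8556 × 2.1957 = 4.0743.

4.07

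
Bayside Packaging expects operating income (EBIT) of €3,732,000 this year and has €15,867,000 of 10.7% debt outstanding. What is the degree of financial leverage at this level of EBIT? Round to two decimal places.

1.83

Annual interest charges come to €1,697,769.00.
Degree of financial leverage = EBIT / (EBIT − interest) = €3,732,000 / €2,034,231.00 = 1.8346.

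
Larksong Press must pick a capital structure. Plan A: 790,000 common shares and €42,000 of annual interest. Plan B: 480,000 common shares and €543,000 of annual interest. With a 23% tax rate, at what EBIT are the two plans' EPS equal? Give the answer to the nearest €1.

€1,318,742

Set EPS_A = EPS_B: (EBIT − €42,000)(1 − 0.23) ÷ 790,000 = (EBIT − €543,000)(1 − 0.23) ÷ 480,000.
The (1 − t) factor cancels: (EBIT − 42,000) × 480,000 = (EBIT − 543,000) × 790,000.
Solving, EBIT = (543,000·790,000 − 42,000·480,000) / (790,000 − 480,000) = 408,810,000,000 / 310,000 = 1,318,741.94.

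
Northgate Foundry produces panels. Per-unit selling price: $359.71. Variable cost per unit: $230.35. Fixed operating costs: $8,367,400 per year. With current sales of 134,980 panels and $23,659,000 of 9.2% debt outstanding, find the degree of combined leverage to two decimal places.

2.52

Total contribution margin = 134,980 × $129.36 = $17,461,012.80.
EBIT = $17,461,012.80 − $8,367,400 = $9,093,612.80. Interest = $2,176,628.00, so EBIT − I = $6,916,984.80.
DCL = contribution ÷ (EBIT − I) = $17,461,012.80 ÷ $6,916,984.80 = 2.5244.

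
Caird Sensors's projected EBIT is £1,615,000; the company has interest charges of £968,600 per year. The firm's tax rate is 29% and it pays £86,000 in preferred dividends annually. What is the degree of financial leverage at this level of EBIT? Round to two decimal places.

Interest = £968,600.00.
Preferred dividends grossed up pre-tax: £86,000 / (1 − 0.29) = £121,126.76.
DFL = EBIT ÷ [EBIT − I − D_p/(1−t)] = £1,615,000 ÷ [£1,615,000 − £968,600.00 − £121,126.76] = £1,615,000 ÷ £525,273.24 = 3.0746.

3.07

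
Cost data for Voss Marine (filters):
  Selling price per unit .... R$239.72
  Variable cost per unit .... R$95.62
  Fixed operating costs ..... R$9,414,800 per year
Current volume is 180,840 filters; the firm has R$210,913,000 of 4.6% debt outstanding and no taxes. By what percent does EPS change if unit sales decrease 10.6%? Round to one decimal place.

-39.8%

Total contribution margin = 180,840 × R$144.10 = R$26,059,044.00.
EBIT = R$26,059,044.00 − R$9,414,800 = R$16,644,244.00.
Interest = R$9,701,998.00, so EBIT − I = R$6,942,246.00.
DCL = total CM / (EBIT − I) = R$26,059,044.00 / R$6,942,246.00 = 3.7537.
EPS therefore changes by 3.7537 × (-10.6%) = -39.8%.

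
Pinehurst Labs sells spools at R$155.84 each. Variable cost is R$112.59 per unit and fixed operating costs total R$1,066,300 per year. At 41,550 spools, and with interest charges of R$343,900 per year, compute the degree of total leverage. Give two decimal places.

4.65

At 41,550 units, contribution = 41,550 × R$43.25 = R$1,797,037.50.
EBIT = R$1,797,037.50 − R$1,066,300 = R$730,737.50. Interest = R$343,900.00, so EBIT − I = R$386,837.50.
Degree of total leverage = total CM / (EBIT − interest) = R$1,797,037.50 / R$386,837.50 = 4.6455.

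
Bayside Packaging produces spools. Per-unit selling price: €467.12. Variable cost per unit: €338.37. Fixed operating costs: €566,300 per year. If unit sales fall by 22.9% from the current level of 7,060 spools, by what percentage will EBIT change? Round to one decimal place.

Contribution at this volume is 7,060 × €128.75 = €908,975.00.
Subtracting fixed costs: EBIT = €908,975.00 − €566,300 = €342,675.00.
DOL = contribution ÷ EBIT = €908,975.00 ÷ €342,675.00 = 2.6526.
So EBIT moves 2.6526 × (-22.9%) = -60.7%.

-60.7%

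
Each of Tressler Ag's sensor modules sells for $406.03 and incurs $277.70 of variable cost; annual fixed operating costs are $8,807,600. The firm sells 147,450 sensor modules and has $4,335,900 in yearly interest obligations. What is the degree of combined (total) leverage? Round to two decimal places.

Total contribution margin = 147,450 × $128.33 = $18,922,258.50.
EBIT = $18,922,258.50 − $8,807,600 = $10,114,658.50. Interest = $4,335,900.00.
DOL = $18,922,258.50 ÷ $10,114,658.50 = 1.8708; DFL = $10,114,658.50 ÷ $5,778,758.50 = 1.7503.
Combined leverage = 1.8708 × 1.7503 = 3.2745.

3.27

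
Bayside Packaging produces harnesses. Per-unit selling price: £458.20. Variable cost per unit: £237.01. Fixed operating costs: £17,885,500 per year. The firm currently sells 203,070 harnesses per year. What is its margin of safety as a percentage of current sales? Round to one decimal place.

60.2%

Each unit contributes £458.20 − £237.01 = £221.19. Break-even units = £17,885,500 ÷ £221.19 = 80,860.35; break-even revenue = 80,860.35 × £458.20 = £37,050,210.68.
Current sales = 203,070 × £458.20 = £93,046,674.00.
Margin of safety = (£93,046,674.00 − £37,050,210.68) ÷ £93,046,674.00 = 60.2%.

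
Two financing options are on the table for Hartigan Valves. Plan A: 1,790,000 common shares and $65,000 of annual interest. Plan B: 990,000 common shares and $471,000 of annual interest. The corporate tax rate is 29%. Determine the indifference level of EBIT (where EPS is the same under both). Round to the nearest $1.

At indifference, (EBIT − 65,000)(1 − t)/1,790,000 = (EBIT − 471,000)(1 − t)/990,000.
Cancelling (1 − t) and cross-multiplying: 990,000·(EBIT − 65,000) = 1,790,000·(EBIT − 471,000).
EBIT × (1,790,000 − 990,000) = 471,000 × 1,790,000 − 65,000 × 990,000 = 778,740,000,000, so EBIT = 778,740,000,000 ÷ 800,000 = 973,425.00.

$973,425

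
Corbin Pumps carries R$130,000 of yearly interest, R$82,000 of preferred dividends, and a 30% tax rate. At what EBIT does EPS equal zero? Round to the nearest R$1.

R$247,143

Preferred dividends are paid after tax, so their pre-tax equivalent is R$82,000 ÷ (1 − 0.30) = R$117,142.86.
EPS = 0 when EBIT covers interest plus the pre-tax preferred burden: R$130,000 + R$117,142.86 = R$247,142.86.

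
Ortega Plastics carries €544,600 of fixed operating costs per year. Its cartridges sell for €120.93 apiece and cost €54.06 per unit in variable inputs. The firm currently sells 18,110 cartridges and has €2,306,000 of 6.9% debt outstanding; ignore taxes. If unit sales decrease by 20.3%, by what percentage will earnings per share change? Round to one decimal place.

-48.5%

At 18,110 units, contribution = 18,110 × €66.87 = €1,211,015.70.
EBIT = €1,211,015.70 − €544,600 = €666,415.70.
Interest = €159,114.00, so EBIT − I = €507,301.70.
DCL = total CM / (EBIT − I) = €1,211,015.70 / €507,301.70 = 2.3872.
%ΔEPS = DCL × %ΔSales = 2.3872 × -20.3% = -48.5%.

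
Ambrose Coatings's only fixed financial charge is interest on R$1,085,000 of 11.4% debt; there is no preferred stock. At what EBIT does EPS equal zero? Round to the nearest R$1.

R$123,690

Annual interest = 11.4% × R$1,085,000 = R$123,690.00.
Without preferred stock the financial break-even is simply EBIT = interest = R$123,690.00.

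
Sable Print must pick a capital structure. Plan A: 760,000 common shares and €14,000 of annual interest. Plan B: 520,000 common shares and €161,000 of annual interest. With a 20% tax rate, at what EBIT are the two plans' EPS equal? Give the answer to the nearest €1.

At indifference, (EBIT − 14,000)(1 − t)/760,000 = (EBIT − 161,000)(1 − t)/520,000.
Cancelling (1 − t) and cross-multiplying: 520,000·(EBIT − 14,000) = 760,000·(EBIT − 161,000).
Solving, EBIT = (161,000·760,000 − 14,000·520,000) / (760,000 − 520,000) = 115,080,000,000 / 240,000 = 479,500.00.

€479,500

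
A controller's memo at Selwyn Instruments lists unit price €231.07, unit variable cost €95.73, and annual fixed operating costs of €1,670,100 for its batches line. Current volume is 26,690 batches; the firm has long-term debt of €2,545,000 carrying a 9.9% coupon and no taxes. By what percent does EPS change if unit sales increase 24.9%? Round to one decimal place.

Contribution at this volume is 26,690 × €135.34 = €3,612,224.60.
EBIT = €3,612,224.60 − €1,670,100 = €1,942,124.60.
After interest of €251,955.00, pre-tax earnings = €1,690,169.60.
Degree of combined leverage = contribution ÷ (EBIT − I) = €3,612,224.60 ÷ €1,690,169.60 = 2.1372.
%ΔEPS = DCL × %ΔSales = 2.1372 × +24.9% = +53.2%.

+53.2%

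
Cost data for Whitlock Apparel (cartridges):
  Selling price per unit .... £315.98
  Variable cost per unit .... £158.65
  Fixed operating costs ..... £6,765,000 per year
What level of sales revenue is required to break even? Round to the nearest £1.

£13,586,758

Contribution margin per unit = £315.98 − £158.65 = £157.33, a CM ratio of £157.33 ÷ £315.98 = 0.4979.
Break-even revenue = fixed costs × price ÷ CM = £6,765,000 × £315.98 ÷ £157.33 = £13,586,758.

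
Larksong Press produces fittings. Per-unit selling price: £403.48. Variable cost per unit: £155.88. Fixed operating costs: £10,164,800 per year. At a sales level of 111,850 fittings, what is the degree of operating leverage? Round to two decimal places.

1.58

Total contribution margin = 111,850 × £247.60 = £27,694,060.00.
Operating income = contribution − fixed costs = £27,694,060.00 − £10,164,800 = £17,529,260.00.
Degree of operating leverage = £27,694,060.00 / £17,529,260.00 = 1.5799.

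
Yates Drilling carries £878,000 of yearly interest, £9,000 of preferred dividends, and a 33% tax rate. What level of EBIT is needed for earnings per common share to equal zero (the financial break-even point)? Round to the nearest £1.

£891,433

Grossing the preferred dividend up to pre-tax terms: £9,000 / (1 − 0.33) = £13,432.84.
Financial break-even EBIT = interest + D_p ÷ (1 − t) = £878,000 + £13,432.84 = £891,432.84.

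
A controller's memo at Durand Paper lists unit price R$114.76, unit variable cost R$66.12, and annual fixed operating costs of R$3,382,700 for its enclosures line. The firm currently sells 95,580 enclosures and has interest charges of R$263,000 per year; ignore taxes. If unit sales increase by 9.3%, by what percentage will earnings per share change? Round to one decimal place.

+43.1%

At 95,580 units, contribution = 95,580 × R$48.64 = R$4,649,011.20.
Operating income = contribution − fixed costs = R$4,649,011.20 − R$3,382,700 = R$1,266,311.20.
After interest of R$263,000.00, pre-tax earnings = R$1,003,311.20.
Degree of combined leverage = contribution ÷ (EBIT − I) = R$4,649,011.20 ÷ R$1,003,311.20 = 4.6337.
EPS therefore changes by 4.6337 × (+9.3%) = +43.1%.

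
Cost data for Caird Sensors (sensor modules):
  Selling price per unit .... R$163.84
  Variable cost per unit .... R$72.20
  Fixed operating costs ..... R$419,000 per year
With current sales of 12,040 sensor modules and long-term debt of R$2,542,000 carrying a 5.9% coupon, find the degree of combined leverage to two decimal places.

2.06

Total contribution margin = 12,040 × R$91.64 = R$1,103,345.60.
EBIT = R$1,103,345.60 − R$419,000 = R$684,345.60. Interest = R$149,978.00, so EBIT − I = R$534,367.60.
Degree of total leverage = total CM / (EBIT − interest) = R$1,103,345.60 / R$534,367.60 = 2.0648.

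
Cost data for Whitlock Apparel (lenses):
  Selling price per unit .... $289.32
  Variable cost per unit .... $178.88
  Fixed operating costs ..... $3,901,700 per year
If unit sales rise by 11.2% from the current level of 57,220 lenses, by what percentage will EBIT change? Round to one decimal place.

+29.3%

At 57,220 units, contribution = 57,220 × $110.44 = $6,319,376.80.
Operating income = contribution − fixed costs = $6,319,376.80 − $3,901,700 = $2,417,676.80.
So DOL = total CM / EBIT = $6,319,376.80 / $2,417,676.80 = 2.6138.
So EBIT moves 2.6138 × (+11.2%) = +29.3%.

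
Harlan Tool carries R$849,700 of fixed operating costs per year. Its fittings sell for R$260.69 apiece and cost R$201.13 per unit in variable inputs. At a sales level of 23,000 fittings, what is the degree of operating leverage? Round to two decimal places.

Contribution at this volume is 23,000 × R$59.56 = R$1,369,880.00.
Subtracting fixed costs: EBIT = R$1,369,880.00 − R$849,700 = R$520,180.00.
DOL = contribution ÷ EBIT = R$1,369,880.00 ÷ R$520,180.00 = 2.6335.

2.63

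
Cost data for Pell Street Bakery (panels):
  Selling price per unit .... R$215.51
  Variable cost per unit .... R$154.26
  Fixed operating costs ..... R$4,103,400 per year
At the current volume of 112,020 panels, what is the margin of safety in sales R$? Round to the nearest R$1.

Unit CM = price − variable cost = R$215.51 − R$154.26 = R$61.25. Break-even units = R$4,103,400 ÷ R$61.25 = 66,994.29; break-even revenue = 66,994.29 × R$215.51 = R$14,437,938.51.
Actual sales revenue = 112,020 × R$215.51 = R$24,141,430.20.
Margin of safety = R$24,141,430.20 − R$14,437,938.51 = R$9,703,492.

R$9,703,492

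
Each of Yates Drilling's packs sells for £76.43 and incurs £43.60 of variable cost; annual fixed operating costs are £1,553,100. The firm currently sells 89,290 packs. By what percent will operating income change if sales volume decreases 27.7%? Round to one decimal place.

Total contribution margin = 89,290 × £32.83 = £2,931,390.70.
Subtracting fixed costs: EBIT = £2,931,390.70 − £1,553,100 = £1,378,290.70.
Degree of operating leverage = £2,931,390.70 / £1,378,290.70 = 2.1268.
So EBIT moves 2.1268 × (-27.7%) = -58.9%.

-58.9%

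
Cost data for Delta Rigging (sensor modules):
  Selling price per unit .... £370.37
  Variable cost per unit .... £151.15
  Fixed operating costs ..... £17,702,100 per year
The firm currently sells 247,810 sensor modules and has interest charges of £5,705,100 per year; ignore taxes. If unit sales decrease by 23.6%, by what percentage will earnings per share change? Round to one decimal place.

Total contribution margin = 247,810 × £219.22 = £54,324,908.20.
Subtracting fixed costs: EBIT = £54,324,908.20 − £17,702,100 = £36,622,808.20.
After interest of £5,705,100.00, pre-tax earnings = £30,917,708.20.
DCL = total CM / (EBIT − I) = £54,324,908.20 / £30,917,708.20 = 1.7571.
%ΔEPS = DCL × %ΔSales = 1.7571 × -23.6% = -41.5%.

-41.5%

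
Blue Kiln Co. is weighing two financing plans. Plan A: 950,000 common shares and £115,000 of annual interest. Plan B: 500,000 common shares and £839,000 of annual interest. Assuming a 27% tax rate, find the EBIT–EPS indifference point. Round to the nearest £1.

£1,643,444

At indifference, (EBIT − 115,000)(1 − t)/950,000 = (EBIT − 839,000)(1 − t)/500,000.
Cancelling (1 − t) and cross-multiplying: 500,000·(EBIT − 115,000) = 950,000·(EBIT − 839,000).
Solving, EBIT = (839,000·950,000 − 115,000·500,000) / (950,000 − 500,000) = 739,550,000,000 / 450,000 = 1,643,444.44.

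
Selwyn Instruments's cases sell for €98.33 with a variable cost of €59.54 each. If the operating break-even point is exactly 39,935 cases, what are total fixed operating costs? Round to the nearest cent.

€1,549,078.65

Contribution margin per unit = €98.33 − €59.54 = €38.79.
Fixed costs = break-even units × CM = 39,935 × €38.79 = €1,549,078.65.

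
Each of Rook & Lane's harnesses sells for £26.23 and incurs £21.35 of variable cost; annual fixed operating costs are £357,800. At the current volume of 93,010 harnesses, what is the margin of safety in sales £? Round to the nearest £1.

Contribution margin per unit = £26.23 − £21.35 = £4.88. Break-even units = £357,800 ÷ £4.88 = 73,319.67; break-even revenue = 73,319.67 × £26.23 = £1,923,175.00.
Actual sales revenue = 93,010 × £26.23 = £2,439,652.30.
Margin of safety = £2,439,652.30 − £1,923,175.00 = £516,477.

£516,477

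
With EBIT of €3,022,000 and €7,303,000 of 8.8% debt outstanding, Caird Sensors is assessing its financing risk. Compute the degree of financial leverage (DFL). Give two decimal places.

1.27

Interest = €642,664.00.
Degree of financial leverage = EBIT / (EBIT − interest) = €3,022,000 / €2,379,336.00 = 1.2701.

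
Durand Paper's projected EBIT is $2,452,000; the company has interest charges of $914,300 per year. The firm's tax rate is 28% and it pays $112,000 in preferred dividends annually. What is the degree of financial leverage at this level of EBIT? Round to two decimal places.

1.77

Annual interest charges come to $914,300.00.
Preferred dividends grossed up pre-tax: $112,000 / (1 − 0.28) = $155,555.56.
DFL = EBIT ÷ [EBIT − I − D_p/(1−t)] = $2,452,000 ÷ [$2,452,000 − $914,300.00 − $155,555.56] = $2,452,000 ÷ $1,382,144.44 = 1.7741.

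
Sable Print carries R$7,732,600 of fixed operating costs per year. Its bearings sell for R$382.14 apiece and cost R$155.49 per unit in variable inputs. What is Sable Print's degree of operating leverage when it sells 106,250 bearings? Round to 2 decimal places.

At 106,250 units, contribution = 106,250 × R$226.65 = R$24,081,562.50.
Operating income = contribution − fixed costs = R$24,081,562.50 − R$7,732,600 = R$16,348,962.50.
DOL = contribution ÷ EBIT = R$24,081,562.50 ÷ R$16,348,962.50 = 1.4730.

1.47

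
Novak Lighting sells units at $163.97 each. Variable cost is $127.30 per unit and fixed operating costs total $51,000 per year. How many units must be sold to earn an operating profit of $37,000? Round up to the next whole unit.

Each unit contributes $163.97 − $127.30 = $36.67.
Required volume = (fixed costs + target profit) ÷ CM = ($51,000 + $37,000) ÷ $36.67 = 2,399.78, so 2,400 units.

2,400 units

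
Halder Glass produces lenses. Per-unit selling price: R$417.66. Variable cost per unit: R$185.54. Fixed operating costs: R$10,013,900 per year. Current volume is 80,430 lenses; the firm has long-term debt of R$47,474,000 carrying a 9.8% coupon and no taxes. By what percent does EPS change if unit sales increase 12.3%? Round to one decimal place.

At 80,430 units, contribution = 80,430 × R$232.12 = R$18,669,411.60.
EBIT = R$18,669,411.60 − R$10,013,900 = R$8,655,511.60.
After interest of R$4,652,452.00, pre-tax earnings = R$4,003,059.60.
DCL = total CM / (EBIT − I) = R$18,669,411.60 / R$4,003,059.60 = 4.6638.
%ΔEPS = DCL × %ΔSales = 4.6638 × +12.3% = +57.4%.

+57.4%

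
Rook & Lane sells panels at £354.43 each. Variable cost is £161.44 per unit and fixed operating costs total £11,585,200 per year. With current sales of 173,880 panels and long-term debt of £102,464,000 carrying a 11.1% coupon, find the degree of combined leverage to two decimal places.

At 173,880 units, contribution = 173,880 × £192.99 = £33,557,101.20.
EBIT = £33,557,101.20 − £11,585,200 = £21,971,901.20. Interest = £11,373,504.00, so EBIT − I = £10,598,397.20.
Degree of total leverage = total CM / (EBIT − interest) = £33,557,101.20 / £10,598,397.20 = 3.1662.

3.17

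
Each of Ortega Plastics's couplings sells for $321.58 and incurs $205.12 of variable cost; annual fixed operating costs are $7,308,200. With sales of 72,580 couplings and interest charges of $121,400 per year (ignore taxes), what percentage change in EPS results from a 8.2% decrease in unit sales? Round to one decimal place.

At 72,580 units, contribution = 72,580 × $116.46 = $8,452,666.80.
Operating income = contribution − fixed costs = $8,452,666.80 − $7,308,200 = $1,144,466.80.
After interest of $121,400.00, pre-tax earnings = $1,023,066.80.
Degree of combined leverage = contribution ÷ (EBIT − I) = $8,452,666.80 ÷ $1,023,066.80 = 8.2621.
EPS therefore changes by 8.2621 × (-8.2%) = -67.7%.

-67.7%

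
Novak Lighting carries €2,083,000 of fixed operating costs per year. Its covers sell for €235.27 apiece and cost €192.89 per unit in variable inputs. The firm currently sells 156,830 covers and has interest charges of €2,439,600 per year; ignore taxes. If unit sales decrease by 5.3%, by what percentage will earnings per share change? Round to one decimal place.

-16.6%

Total contribution margin = 156,830 × €42.38 = €6,646,455.40.
Subtracting fixed costs: EBIT = €6,646,455.40 − €2,083,000 = €4,563,455.40.
Interest = €2,439,600.00, so EBIT − I = €2,123,855.40.
DCL = total CM / (EBIT − I) = €6,646,455.40 / €2,123,855.40 = 3.1294.
%ΔEPS = DCL × %ΔSales = 3.1294 × -5.3% = -16.6%.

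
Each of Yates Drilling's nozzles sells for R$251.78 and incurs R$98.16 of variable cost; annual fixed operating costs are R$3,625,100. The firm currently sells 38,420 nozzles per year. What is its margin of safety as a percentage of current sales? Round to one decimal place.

38.6%

Unit CM = price − variable cost = R$251.78 − R$98.16 = R$153.62. Break-even units = R$3,625,100 ÷ R$153.62 = 23,597.84; break-even revenue = 23,597.84 × R$251.78 = R$5,941,463.86.
Current sales = 38,420 × R$251.78 = R$9,673,387.60.
Margin of safety = (R$9,673,387.60 − R$5,941,463.86) ÷ R$9,673,387.60 = 38.6%.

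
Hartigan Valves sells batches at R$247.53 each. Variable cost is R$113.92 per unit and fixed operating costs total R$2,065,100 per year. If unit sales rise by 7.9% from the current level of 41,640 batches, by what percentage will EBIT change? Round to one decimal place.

+12.6%

At 41,640 units, contribution = 41,640 × R$133.61 = R$5,563,520.40.
Subtracting fixed costs: EBIT = R$5,563,520.40 − R$2,065,100 = R$3,498,420.40.
So DOL = total CM / EBIT = R$5,563,520.40 / R$3,498,420.40 = 1.5903.
So EBIT moves 1.5903 × (+7.9%) = +12.6%.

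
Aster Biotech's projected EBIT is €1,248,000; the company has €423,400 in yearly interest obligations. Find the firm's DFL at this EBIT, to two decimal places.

Annual interest charges come to €423,400.00.
Degree of financial leverage = EBIT / (EBIT − interest) = €1,248,000 / €824,600.00 = 1.5135.

1.51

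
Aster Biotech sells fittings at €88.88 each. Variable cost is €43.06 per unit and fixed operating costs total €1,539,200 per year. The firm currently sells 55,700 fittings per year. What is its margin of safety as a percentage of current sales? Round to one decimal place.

Contribution margin per unit = €88.88 − €43.06 = €45.82. Break-even units = €1,539,200 ÷ €45.82 = 33,592.32; break-even revenue = 33,592.32 × €88.88 = €2,985,685.20.
Actual sales revenue = 55,700 × €88.88 = €4,950,616.00.
Margin of safety = (€4,950,616.00 − €2,985,685.20) ÷ €4,950,616.00 = 39.7%.

39.7%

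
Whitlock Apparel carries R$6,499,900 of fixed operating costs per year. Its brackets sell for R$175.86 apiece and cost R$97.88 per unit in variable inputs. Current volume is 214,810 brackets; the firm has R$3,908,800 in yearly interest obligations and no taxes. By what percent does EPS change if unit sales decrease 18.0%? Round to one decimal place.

Contribution at this volume is 214,810 × R$77.98 = R$16,750,883.80.
Operating income = contribution − fixed costs = R$16,750,883.80 − R$6,499,900 = R$10,250,983.80.
After interest of R$3,908,800.00, pre-tax earnings = R$6,342,183.80.
Degree of combined leverage = contribution ÷ (EBIT − I) = R$16,750,883.80 ÷ R$6,342,183.80 = 2.6412.
%ΔEPS = DCL × %ΔSales = 2.6412 × -18.0% = -47.5%.

-47.5%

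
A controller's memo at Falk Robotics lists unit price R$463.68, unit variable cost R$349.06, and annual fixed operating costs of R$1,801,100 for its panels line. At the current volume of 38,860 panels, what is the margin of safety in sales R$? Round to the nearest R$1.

R$10,732,494

Unit CM = price − variable cost = R$463.68 − R$349.06 = R$114.62. Break-even units = R$1,801,100 ÷ R$114.62 = 15,713.66; break-even revenue = 15,713.66 × R$463.68 = R$7,286,111.05.
Actual sales revenue = 38,860 × R$463.68 = R$18,018,604.80.
Margin of safety = R$18,018,604.80 − R$7,286,111.05 = R$10,732,494.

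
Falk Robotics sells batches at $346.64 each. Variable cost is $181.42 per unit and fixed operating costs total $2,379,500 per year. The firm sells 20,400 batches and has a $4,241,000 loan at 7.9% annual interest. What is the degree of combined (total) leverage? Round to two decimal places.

Total contribution margin = 20,400 × $165.22 = $3,370,488.00.
Subtracting fixed costs: EBIT = $3,370,488.00 − $2,379,500 = $990,988.00. Interest = $335,039.00.
DOL = $3,370,488.00 ÷ $990,988.00 = 3.4011; DFL = $990,988.00 ÷ $655,949.00 = 1.5108.
DCL = DOL × DFL = 3.4011 × 1.5108 = 5.1384.

5.14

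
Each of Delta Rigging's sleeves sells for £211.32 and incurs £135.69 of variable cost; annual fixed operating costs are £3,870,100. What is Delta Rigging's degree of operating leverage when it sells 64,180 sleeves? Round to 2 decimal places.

At 64,180 units, contribution = 64,180 × £75.63 = £4,853,933.40.
Subtracting fixed costs: EBIT = £4,853,933.40 − £3,870,100 = £983,833.40.
DOL = contribution ÷ EBIT = £4,853,933.40 ÷ £983,833.40 = 4.9337.

4.93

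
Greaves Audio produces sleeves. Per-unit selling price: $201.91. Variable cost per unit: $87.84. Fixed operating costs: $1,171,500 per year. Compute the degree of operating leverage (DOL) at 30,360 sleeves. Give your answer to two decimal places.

1.51

Total contribution margin = 30,360 × $114.07 = $3,463,165.20.
Subtracting fixed costs: EBIT = $3,463,165.20 − $1,171,500 = $2,291,665.20.
DOL = contribution ÷ EBIT = $3,463,165.20 ÷ $2,291,665.20 = 1.5112.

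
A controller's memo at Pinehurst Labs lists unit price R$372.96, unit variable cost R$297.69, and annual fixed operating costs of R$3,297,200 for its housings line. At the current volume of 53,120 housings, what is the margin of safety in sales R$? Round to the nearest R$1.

R$3,474,134

Contribution margin per unit = R$372.96 − R$297.69 = R$75.27. Break-even units = R$3,297,200 ÷ R$75.27 = 43,804.97; break-even revenue = 43,804.97 × R$372.96 = R$16,337,501.16.
Current sales = 53,120 × R$372.96 = R$19,811,635.20.
Margin of safety = R$19,811,635.20 − R$16,337,501.16 = R$3,474,134.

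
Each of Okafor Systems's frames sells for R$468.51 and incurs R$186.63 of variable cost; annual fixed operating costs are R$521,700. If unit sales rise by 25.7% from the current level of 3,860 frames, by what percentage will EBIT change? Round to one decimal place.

+49.4%

Contribution at this volume is 3,860 × R$281.88 = R$1,088,056.80.
Subtracting fixed costs: EBIT = R$1,088,056.80 − R$521,700 = R$566,356.80.
So DOL = total CM / EBIT = R$1,088,056.80 / R$566,356.80 = 1.9212.
%ΔEBIT = DOL × %ΔSales = 1.9212 × +25.7% = +49.4%.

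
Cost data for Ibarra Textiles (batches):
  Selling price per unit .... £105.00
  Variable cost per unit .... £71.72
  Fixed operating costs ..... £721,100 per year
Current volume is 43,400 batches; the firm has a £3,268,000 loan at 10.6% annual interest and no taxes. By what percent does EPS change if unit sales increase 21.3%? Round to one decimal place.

At 43,400 units, contribution = 43,400 × £33.28 = £1,444,352.00.
Subtracting fixed costs: EBIT = £1,444,352.00 − £721,100 = £723,252.00.
Interest = £346,408.00, so EBIT − I = £376,844.00.
Degree of combined leverage = contribution ÷ (EBIT − I) = £1,444,352.00 ÷ £376,844.00 = 3.8328.
EPS therefore changes by 3.8328 × (+21.3%) = +81.6%.

+81.6%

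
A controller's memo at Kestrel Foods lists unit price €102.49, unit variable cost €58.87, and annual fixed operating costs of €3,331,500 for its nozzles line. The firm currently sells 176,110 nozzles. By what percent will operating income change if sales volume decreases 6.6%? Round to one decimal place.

-11.7%

Total contribution margin = 176,110 × €43.62 = €7,681,918.20.
EBIT = €7,681,918.20 − €3,331,500 = €4,350,418.20.
Degree of operating leverage = €7,681,918.20 / €4,350,418.20 = 1.7658.
So EBIT moves 1.7658 × (-6.6%) = -11.7%.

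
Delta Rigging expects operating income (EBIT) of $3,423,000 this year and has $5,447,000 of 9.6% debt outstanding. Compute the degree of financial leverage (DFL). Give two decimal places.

1.18

Annual interest charges come to $522,912.00.
DFL = EBIT ÷ (EBIT − I) = $3,423,000 ÷ ($3,423,000 − $522,912.00) = $3,423,000 ÷ $2,900,088.00 = 1.1803.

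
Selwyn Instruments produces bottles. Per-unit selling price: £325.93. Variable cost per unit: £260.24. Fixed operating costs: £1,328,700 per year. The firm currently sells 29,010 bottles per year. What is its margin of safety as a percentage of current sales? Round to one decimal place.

30.3%

Contribution margin per unit = £325.93 − £260.24 = £65.69. Break-even units = £1,328,700 ÷ £65.69 = 20,226.82; break-even revenue = 20,226.82 × £325.93 = £6,592,528.41.
Current sales = 29,010 × £325.93 = £9,455,229.30.
Margin of safety = (£9,455,229.30 − £6,592,528.41) ÷ £9,455,229.30 = 30.3%.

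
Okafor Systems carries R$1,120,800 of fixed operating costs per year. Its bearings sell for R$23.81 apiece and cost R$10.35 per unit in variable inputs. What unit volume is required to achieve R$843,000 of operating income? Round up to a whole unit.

Unit CM = price − variable cost = R$23.81 − R$10.35 = R$13.46.
Units = (FC + target) / CM = (R$1,120,800 + R$843,000) / R$13.46 = 145,898.96, so 145,899 bearings.

145,899 bearings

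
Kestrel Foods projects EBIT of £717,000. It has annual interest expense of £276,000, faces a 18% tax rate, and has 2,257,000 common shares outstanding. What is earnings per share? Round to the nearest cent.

£0.16

Pre-tax income = £717,000 − £276,000.00 = £441,000.00.
Net income = £441,000.00 × (1 − 0.18) = £361,620.00.
Per share: £361,620.00 / 2,257,000 shares = £0.16.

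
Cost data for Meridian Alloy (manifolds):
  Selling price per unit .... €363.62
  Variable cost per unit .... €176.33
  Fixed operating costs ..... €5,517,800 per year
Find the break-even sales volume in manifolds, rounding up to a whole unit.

Unit CM = price − variable cost = €363.62 − €176.33 = €187.29.
Break-even volume = fixed costs ÷ CM per unit = €5,517,800 ÷ €187.29 = 29,461.26, so 29,462 manifolds.

29,462 manifolds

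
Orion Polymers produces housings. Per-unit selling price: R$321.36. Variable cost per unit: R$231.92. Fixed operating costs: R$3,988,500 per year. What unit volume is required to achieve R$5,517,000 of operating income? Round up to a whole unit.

106,278 housings

Unit CM = price − variable cost = R$321.36 − R$231.92 = R$89.44.
Units = (FC + target) / CM = (R$3,988,500 + R$5,517,000) / R$89.44 = 106,277.95, so 106,278 housings.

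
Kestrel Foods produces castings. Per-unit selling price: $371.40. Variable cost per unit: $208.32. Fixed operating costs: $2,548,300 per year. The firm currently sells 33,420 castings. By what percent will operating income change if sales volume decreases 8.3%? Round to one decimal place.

-15.6%

Contribution at this volume is 33,420 × $163.08 = $5,450,133.60.
EBIT = $5,450,133.60 − $2,548,300 = $2,901,833.60.
Degree of operating leverage = $5,450,133.60 / $2,901,833.60 = 1.8782.
%ΔEBIT = DOL × %ΔSales = 1.8782 × -8.3% = -15.6%.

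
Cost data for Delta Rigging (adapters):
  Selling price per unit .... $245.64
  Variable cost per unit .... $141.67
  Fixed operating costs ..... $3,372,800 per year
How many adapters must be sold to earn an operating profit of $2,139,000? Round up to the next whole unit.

Each unit contributes $245.64 − $141.67 = $103.97.
Units = (FC + target) / CM = ($3,372,800 + $2,139,000) / $103.97 = 53,013.37, so 53,014 adapters.

53,014 adapters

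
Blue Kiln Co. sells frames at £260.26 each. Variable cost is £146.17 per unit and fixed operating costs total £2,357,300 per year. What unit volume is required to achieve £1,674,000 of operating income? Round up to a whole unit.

Unit CM = price − variable cost = £260.26 − £146.17 = £114.09.
Units = (FC + target) / CM = (£2,357,300 + £1,674,000) / £114.09 = 35,334.39, so 35,335 frames.

35,335 frames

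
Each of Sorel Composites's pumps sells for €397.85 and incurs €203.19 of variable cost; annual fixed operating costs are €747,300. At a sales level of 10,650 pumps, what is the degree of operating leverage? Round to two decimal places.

Contribution at this volume is 10,650 × €194.66 = €2,073,129.00.
Operating income = contribution − fixed costs = €2,073,129.00 − €747,300 = €1,325,829.00.
Degree of operating leverage = €2,073,129.00 / €1,325,829.00 = 1.5636.

1.56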